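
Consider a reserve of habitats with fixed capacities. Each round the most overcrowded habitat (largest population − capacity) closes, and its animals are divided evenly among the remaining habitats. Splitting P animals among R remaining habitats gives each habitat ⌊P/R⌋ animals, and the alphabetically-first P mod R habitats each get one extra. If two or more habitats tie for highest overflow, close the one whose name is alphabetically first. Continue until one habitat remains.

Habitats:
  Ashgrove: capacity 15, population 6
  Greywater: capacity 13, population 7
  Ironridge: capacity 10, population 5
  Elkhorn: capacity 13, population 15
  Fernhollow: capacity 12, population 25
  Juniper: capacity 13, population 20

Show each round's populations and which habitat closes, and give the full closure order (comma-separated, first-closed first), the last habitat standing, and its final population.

Round 1: Ashgrove=6 Elkhorn=15 Fernhollow=25 Greywater=7 Ironridge=5 Juniper=20 → close Fernhollow (overflow 13)
  25÷5 = 5 each, +1 to first 0
Round 2: Ashgrove=11 Elkhorn=20 Greywater=12 Ironridge=10 Juniper=25 → close Juniper (overflow 12)
  25÷4 = 6 each, +1 to first 1
Round 3: Ashgrove=18 Elkhorn=26 Greywater=18 Ironridge=16 → close Elkhorn (overflow 13)
  26÷3 = 8 each, +1 to first 2
Round 4: Ashgrove=27 Greywater=27 Ironridge=24 → close Greywater (overflow 14)
  27÷2 = 13 each, +1 to first 1
Round 5: Ashgrove=41 Ironridge=37 → close Ironridge (overflow 27)
  37÷1 = 37 each, +1 to first 0

Closure order: Fernhollow, Juniper, Elkhorn, Greywater, Ironridge
Last habitat: Ashgrove with 78 animals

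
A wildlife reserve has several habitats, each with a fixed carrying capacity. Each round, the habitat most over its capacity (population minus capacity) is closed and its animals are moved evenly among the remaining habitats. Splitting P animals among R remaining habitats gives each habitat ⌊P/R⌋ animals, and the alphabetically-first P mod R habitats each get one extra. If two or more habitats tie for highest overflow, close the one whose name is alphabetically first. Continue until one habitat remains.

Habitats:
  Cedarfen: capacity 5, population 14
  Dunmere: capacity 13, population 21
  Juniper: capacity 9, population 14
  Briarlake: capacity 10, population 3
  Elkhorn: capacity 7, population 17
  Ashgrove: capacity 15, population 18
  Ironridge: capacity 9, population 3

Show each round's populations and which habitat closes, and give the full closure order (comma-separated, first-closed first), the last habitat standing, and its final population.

Round 1: Ashgrove=18 Briarlake=3 Cedarfen=14 Dunmere=21 Elkhorn=17 Ironridge=3 Juniper=14 → close Elkhorn (overflow 10)
  17÷6 = 2 each, +1 to first 5
Round 2: Ashgrove=21 Briarlake=6 Cedarfen=17 Dunmere=24 Ironridge=6 Juniper=16 → close Cedarfen (overflow 12)
  17÷5 = 3 each, +1 to first 2
Round 3: Ashgrove=25 Briarlake=10 Dunmere=27 Ironridge=9 Juniper=19 → close Dunmere (overflow 14)
  27÷4 = 6 each, +1 to first 3
Round 4: Ashgrove=32 Briarlake=17 Ironridge=16 Juniper=25 → close Ashgrove (overflow 17)
  32÷3 = 10 each, +1 to first 2
Round 5: Briarlake=28 Ironridge=27 Juniper=35 → close Juniper (overflow 26)
  35÷2 = 17 each, +1 to first 1
Round 6: Briarlake=46 Ironridge=44 → close Briarlake (overflow 36)
  46÷1 = 46 each, +1 to first 0

Closure order: Elkhorn, Cedarfen, Dunmere, Ashgrove, Juniper, Briarlake
Last habitat: Ironridge with 90 animals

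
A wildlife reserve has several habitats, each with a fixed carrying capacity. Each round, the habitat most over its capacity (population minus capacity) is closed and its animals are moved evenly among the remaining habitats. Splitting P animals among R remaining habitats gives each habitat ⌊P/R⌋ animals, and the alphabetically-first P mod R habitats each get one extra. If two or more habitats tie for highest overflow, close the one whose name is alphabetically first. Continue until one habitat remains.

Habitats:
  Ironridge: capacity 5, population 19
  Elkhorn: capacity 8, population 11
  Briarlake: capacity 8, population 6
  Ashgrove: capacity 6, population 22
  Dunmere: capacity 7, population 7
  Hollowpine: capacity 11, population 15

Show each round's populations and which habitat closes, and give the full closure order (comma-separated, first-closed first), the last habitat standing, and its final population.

Closure order: Ashgrove, Ironridge, Elkhorn, Hollowpine, Dunmere
Last habitat: Briarlake with 80 animals

Round 1: Ashgrove=22 Briarlake=6 Dunmere=7 Elkhorn=11 Hollowpine=15 Ironridge=19 → close Ashgrove (overflow 16)
  22÷5 = 4 each, +1 to first 2
Round 2: Briarlake=11 Dunmere=12 Elkhorn=15 Hollowpine=19 Ironridge=23 → close Ironridge (overflow 18)
  23÷4 = 5 each, +1 to first 3
Round 3: Briarlake=17 Dunmere=18 Elkhorn=21 Hollowpine=24 → close Elkhorn (overflow 13)
  21÷3 = 7 each, +1 to first 0
Round 4: Briarlake=24 Dunmere=25 Hollowpine=31 → close Hollowpine (overflow 20)
  31÷2 = 15 each, +1 to first 1
Round 5: Briarlake=40 Dunmere=40 → close Dunmere (overflow 33)
  40÷1 = 40 each, +1 to first 0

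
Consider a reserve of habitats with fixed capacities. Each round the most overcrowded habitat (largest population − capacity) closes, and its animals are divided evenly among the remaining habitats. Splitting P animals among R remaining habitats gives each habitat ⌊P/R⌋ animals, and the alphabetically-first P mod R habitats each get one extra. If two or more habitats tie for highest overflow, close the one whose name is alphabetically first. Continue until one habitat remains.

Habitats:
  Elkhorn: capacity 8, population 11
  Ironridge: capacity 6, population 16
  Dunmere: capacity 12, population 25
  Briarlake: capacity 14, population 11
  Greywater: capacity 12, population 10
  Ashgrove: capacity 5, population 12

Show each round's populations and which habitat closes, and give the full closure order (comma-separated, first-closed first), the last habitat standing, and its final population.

Round 1: Ashgrove=12 Briarlake=11 Dunmere=25 Elkhorn=11 Greywater=10 Ironridge=16 → close Dunmere (overflow 13)
  25÷5 = 5 each, +1 to first 0
Round 2: Ashgrove=17 Briarlake=16 Elkhorn=16 Greywater=15 Ironridge=21 → close Ironridge (overflow 15)
  21÷4 = 5 each, +1 to first 1
Round 3: Ashgrove=23 Briarlake=21 Elkhorn=21 Greywater=20 → close Ashgrove (overflow 18)
  23÷3 = 7 each, +1 to first 2
Round 4: Briarlake=29 Elkhorn=29 Greywater=27 → close Elkhorn (overflow 21)
  29÷2 = 14 each, +1 to first 1
Round 5: Briarlake=44 Greywater=41 → close Briarlake (overflow 30)
  44÷1 = 44 each, +1 to first 0

Closure order: Dunmere, Ironridge, Ashgrove, Elkhorn, Briarlake
Last habitat: Greywater with 85 animals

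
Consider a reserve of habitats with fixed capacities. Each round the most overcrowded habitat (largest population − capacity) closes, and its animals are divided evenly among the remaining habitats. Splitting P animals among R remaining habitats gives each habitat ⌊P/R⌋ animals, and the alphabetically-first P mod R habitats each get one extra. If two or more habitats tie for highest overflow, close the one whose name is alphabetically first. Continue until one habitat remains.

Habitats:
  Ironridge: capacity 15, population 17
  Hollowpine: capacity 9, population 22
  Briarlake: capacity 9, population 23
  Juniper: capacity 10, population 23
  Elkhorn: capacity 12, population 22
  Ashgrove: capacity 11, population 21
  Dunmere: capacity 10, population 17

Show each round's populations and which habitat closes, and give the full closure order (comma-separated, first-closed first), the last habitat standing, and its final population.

Closure order: Briarlake, Hollowpine, Juniper, Ashgrove, Elkhorn, Dunmere
Last habitat: Ironridge with 145 animals

Round 1: Ashgrove=21 Briarlake=23 Dunmere=17 Elkhorn=22 Hollowpine=22 Ironridge=17 Juniper=23 → close Briarlake (overflow 14)
  23÷6 = 3 each, +1 to first 5
Round 2: Ashgrove=25 Dunmere=21 Elkhorn=26 Hollowpine=26 Ironridge=21 Juniper=26 → close Hollowpine (overflow 17)
  26÷5 = 5 each, +1 to first 1
Round 3: Ashgrove=31 Dunmere=26 Elkhorn=31 Ironridge=26 Juniper=31 → close Juniper (overflow 21)
  31÷4 = 7 each, +1 to first 3
Round 4: Ashgrove=39 Dunmere=34 Elkhorn=39 Ironridge=33 → close Ashgrove (overflow 28)
  39÷3 = 13 each, +1 to first 0
Round 5: Dunmere=47 Elkhorn=52 Ironridge=46 → close Elkhorn (overflow 40)
  52÷2 = 26 each, +1 to first 0
Round 6: Dunmere=73 Ironridge=72 → close Dunmere (overflow 63)
  73÷1 = 73 each, +1 to first 0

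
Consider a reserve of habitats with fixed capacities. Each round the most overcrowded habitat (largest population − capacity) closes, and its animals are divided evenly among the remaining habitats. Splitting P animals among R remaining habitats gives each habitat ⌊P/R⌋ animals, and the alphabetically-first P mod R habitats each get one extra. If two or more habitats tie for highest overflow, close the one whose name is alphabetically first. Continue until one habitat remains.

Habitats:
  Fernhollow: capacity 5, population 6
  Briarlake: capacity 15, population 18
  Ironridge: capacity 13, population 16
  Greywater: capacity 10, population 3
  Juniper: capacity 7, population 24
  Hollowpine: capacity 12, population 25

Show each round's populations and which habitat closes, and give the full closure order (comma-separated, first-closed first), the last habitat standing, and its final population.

Closure order: Juniper, Hollowpine, Briarlake, Fernhollow, Ironridge
Last habitat: Greywater with 92 animals

Round 1: Briarlake=18 Fernhollow=6 Greywater=3 Hollowpine=25 Ironridge=16 Juniper=24 → close Juniper (overflow 17)
  24÷5 = 4 each, +1 to first 4
Round 2: Briarlake=23 Fernhollow=11 Greywater=8 Hollowpine=30 Ironridge=20 → close Hollowpine (overflow 18)
  30÷4 = 7 each, +1 to first 2
Round 3: Briarlake=31 Fernhollow=19 Greywater=15 Ironridge=27 → close Briarlake (overflow 16)
  31÷3 = 10 each, +1 to first 1
Round 4: Fernhollow=30 Greywater=25 Ironridge=37 → close Fernhollow (overflow 25)
  30÷2 = 15 each, +1 to first 0
Round 5: Greywater=40 Ironridge=52 → close Ironridge (overflow 39)
  52÷1 = 52 each, +1 to first 0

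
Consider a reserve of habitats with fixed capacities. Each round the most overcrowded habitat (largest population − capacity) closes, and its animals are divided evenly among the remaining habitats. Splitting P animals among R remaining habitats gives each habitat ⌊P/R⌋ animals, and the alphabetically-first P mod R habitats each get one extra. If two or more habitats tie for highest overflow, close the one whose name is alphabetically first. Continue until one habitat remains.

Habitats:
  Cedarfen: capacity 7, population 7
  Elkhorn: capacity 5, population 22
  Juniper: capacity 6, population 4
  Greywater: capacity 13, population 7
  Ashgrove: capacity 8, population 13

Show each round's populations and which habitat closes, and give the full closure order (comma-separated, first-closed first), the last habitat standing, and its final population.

Round 1: Ashgrove=13 Cedarfen=7 Elkhorn=22 Greywater=7 Juniper=4 → close Elkhorn (overflow 17)
  22÷4 = 5 each, +1 to first 2
Round 2: Ashgrove=19 Cedarfen=13 Greywater=12 Juniper=9 → close Ashgrove (overflow 11)
  19÷3 = 6 each, +1 to first 1
Round 3: Cedarfen=20 Greywater=18 Juniper=15 → close Cedarfen (overflow 13)
  20÷2 = 10 each, +1 to first 0
Round 4: Greywater=28 Juniper=25 → close Juniper (overflow 19)
  25÷1 = 25 each, +1 to first 0

Closure order: Elkhorn, Ashgrove, Cedarfen, Juniper
Last habitat: Greywater with 53 animals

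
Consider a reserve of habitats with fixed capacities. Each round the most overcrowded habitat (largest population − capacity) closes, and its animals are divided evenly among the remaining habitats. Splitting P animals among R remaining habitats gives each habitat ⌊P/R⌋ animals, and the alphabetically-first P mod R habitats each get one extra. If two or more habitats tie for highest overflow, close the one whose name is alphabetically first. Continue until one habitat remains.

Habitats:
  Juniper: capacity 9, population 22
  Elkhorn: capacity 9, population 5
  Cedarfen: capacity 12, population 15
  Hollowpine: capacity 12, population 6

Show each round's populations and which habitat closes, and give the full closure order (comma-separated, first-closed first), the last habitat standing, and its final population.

Closure order: Juniper, Cedarfen, Elkhorn
Last habitat: Hollowpine with 48 animals

Round 1: Cedarfen=15 Elkhorn=5 Hollowpine=6 Juniper=22 → close Juniper (overflow 13)
  22÷3 = 7 each, +1 to first 1
Round 2: Cedarfen=23 Elkhorn=12 Hollowpine=13 → close Cedarfen (overflow 11)
  23÷2 = 11 each, +1 to first 1
Round 3: Elkhorn=24 Hollowpine=24 → close Elkhorn (overflow 15)
  24÷1 = 24 each, +1 to first 0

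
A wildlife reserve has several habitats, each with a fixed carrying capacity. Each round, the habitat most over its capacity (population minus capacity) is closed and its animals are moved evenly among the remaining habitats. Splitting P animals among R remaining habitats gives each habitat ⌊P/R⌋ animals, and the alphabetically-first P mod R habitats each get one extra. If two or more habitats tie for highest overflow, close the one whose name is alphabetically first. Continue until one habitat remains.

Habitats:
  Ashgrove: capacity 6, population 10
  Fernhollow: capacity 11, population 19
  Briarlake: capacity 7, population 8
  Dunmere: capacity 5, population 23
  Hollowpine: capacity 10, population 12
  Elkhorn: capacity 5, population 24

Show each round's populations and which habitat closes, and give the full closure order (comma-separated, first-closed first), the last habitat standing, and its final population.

Closure order: Elkhorn, Dunmere, Fernhollow, Ashgrove, Briarlake
Last habitat: Hollowpine with 96 animals

Round 1: Ashgrove=10 Briarlake=8 Dunmere=23 Elkhorn=24 Fernhollow=19 Hollowpine=12 → close Elkhorn (overflow 19)
  24÷5 = 4 each, +1 to first 4
Round 2: Ashgrove=15 Briarlake=13 Dunmere=28 Fernhollow=24 Hollowpine=16 → close Dunmere (overflow 23)
  28÷4 = 7 each, +1 to first 0
Round 3: Ashgrove=22 Briarlake=20 Fernhollow=31 Hollowpine=23 → close Fernhollow (overflow 20)
  31÷3 = 10 each, +1 to first 1
Round 4: Ashgrove=33 Briarlake=30 Hollowpine=33 → close Ashgrove (overflow 27)
  33÷2 = 16 each, +1 to first 1
Round 5: Briarlake=47 Hollowpine=49 → close Briarlake (overflow 40)
  47÷1 = 47 each, +1 to first 0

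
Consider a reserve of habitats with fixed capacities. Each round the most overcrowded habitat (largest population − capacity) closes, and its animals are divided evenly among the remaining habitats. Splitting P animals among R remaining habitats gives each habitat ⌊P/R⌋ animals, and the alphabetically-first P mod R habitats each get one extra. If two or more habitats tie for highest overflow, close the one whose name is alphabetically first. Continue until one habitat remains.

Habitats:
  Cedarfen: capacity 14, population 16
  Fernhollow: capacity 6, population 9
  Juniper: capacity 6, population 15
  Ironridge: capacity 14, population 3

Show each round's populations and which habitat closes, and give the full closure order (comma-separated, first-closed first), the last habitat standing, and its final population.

Round 1: Cedarfen=16 Fernhollow=9 Ironridge=3 Juniper=15 → close Juniper (overflow 9)
  15÷3 = 5 each, +1 to first 0
Round 2: Cedarfen=21 Fernhollow=14 Ironridge=8 → close Fernhollow (overflow 8)
  14÷2 = 7 each, +1 to first 0
Round 3: Cedarfen=28 Ironridge=15 → close Cedarfen (overflow 14)
  28÷1 = 28 each, +1 to first 0

Closure order: Juniper, Fernhollow, Cedarfen
Last habitat: Ironridge with 43 animals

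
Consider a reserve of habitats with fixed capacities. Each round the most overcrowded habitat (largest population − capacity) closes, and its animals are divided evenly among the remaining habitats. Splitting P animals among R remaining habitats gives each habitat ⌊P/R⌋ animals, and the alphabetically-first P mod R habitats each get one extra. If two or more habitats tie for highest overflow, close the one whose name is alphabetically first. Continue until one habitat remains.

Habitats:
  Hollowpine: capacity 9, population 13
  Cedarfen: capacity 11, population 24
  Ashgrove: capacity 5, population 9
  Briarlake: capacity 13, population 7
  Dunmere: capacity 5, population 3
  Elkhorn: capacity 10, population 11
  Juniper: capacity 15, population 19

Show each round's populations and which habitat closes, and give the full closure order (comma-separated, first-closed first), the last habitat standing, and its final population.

Closure order: Cedarfen, Ashgrove, Hollowpine, Juniper, Elkhorn, Dunmere
Last habitat: Briarlake with 86 animals

Round 1: Ashgrove=9 Briarlake=7 Cedarfen=24 Dunmere=3 Elkhorn=11 Hollowpine=13 Juniper=19 → close Cedarfen (overflow 13)
  24÷6 = 4 each, +1 to first 0
Round 2: Ashgrove=13 Briarlake=11 Dunmere=7 Elkhorn=15 Hollowpine=17 Juniper=23 → close Ashgrove (overflow 8)
  13÷5 = 2 each, +1 to first 3
Round 3: Briarlake=14 Dunmere=10 Elkhorn=18 Hollowpine=19 Juniper=25 → close Hollowpine (overflow 10)
  19÷4 = 4 each, +1 to first 3
Round 4: Briarlake=19 Dunmere=15 Elkhorn=23 Juniper=29 → close Juniper (overflow 14)
  29÷3 = 9 each, +1 to first 2
Round 5: Briarlake=29 Dunmere=25 Elkhorn=32 → close Elkhorn (overflow 22)
  32÷2 = 16 each, +1 to first 0
Round 6: Briarlake=45 Dunmere=41 → close Dunmere (overflow 36)
  41÷1 = 41 each, +1 to first 0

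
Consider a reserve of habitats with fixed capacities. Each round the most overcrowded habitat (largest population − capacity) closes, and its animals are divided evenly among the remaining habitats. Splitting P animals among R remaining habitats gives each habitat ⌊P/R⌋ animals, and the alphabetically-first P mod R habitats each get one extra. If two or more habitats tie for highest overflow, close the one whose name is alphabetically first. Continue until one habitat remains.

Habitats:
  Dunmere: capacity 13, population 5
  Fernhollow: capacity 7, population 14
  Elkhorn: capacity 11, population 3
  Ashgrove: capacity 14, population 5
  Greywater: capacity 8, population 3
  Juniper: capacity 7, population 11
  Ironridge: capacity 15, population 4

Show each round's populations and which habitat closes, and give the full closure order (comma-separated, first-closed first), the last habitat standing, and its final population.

Closure order: Fernhollow, Juniper, Greywater, Dunmere, Ashgrove, Elkhorn
Last habitat: Ironridge with 45 animals

Round 1: Ashgrove=5 Dunmere=5 Elkhorn=3 Fernhollow=14 Greywater=3 Ironridge=4 Juniper=11 → close Fernhollow (overflow 7)
  14÷6 = 2 each, +1 to first 2
Round 2: Ashgrove=8 Dunmere=8 Elkhorn=5 Greywater=5 Ironridge=6 Juniper=13 → close Juniper (overflow 6)
  13÷5 = 2 each, +1 to first 3
Round 3: Ashgrove=11 Dunmere=11 Elkhorn=8 Greywater=7 Ironridge=8 → close Greywater (overflow -1)
  7÷4 = 1 each, +1 to first 3
Round 4: Ashgrove=13 Dunmere=13 Elkhorn=10 Ironridge=9 → close Dunmere (overflow 0)
  13÷3 = 4 each, +1 to first 1
Round 5: Ashgrove=18 Elkhorn=14 Ironridge=13 → close Ashgrove (overflow 4)
  18÷2 = 9 each, +1 to first 0
Round 6: Elkhorn=23 Ironridge=22 → close Elkhorn (overflow 12)
  23÷1 = 23 each, +1 to first 0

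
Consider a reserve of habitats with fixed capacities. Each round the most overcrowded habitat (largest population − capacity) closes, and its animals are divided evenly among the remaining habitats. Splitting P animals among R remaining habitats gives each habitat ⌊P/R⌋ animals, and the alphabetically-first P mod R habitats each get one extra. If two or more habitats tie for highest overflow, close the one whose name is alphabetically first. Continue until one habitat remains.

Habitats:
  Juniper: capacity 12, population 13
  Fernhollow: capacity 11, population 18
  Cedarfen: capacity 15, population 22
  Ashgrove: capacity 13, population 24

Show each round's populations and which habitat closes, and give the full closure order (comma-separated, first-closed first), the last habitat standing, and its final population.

Closure order: Ashgrove, Cedarfen, Fernhollow
Last habitat: Juniper with 77 animals

Round 1: Ashgrove=24 Cedarfen=22 Fernhollow=18 Juniper=13 → close Ashgrove (overflow 11)
  24÷3 = 8 each, +1 to first 0
Round 2: Cedarfen=30 Fernhollow=26 Juniper=21 → close Cedarfen (overflow 15)
  30÷2 = 15 each, +1 to first 0
Round 3: Fernhollow=41 Juniper=36 → close Fernhollow (overflow 30)
  41÷1 = 41 each, +1 to first 0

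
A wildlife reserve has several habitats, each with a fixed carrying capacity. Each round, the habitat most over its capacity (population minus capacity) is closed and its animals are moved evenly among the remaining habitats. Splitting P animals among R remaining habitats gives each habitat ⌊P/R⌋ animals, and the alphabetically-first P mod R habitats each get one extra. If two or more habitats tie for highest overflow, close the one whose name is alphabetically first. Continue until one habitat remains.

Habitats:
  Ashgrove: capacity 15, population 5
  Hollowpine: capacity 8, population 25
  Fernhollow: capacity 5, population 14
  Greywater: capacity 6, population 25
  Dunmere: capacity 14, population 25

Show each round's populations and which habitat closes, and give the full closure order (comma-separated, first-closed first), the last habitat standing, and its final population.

Closure order: Greywater, Hollowpine, Dunmere, Fernhollow
Last habitat: Ashgrove with 94 animals

Round 1: Ashgrove=5 Dunmere=25 Fernhollow=14 Greywater=25 Hollowpine=25 → close Greywater (overflow 19)
  25÷4 = 6 each, +1 to first 1
Round 2: Ashgrove=12 Dunmere=31 Fernhollow=20 Hollowpine=31 → close Hollowpine (overflow 23)
  31÷3 = 10 each, +1 to first 1
Round 3: Ashgrove=23 Dunmere=41 Fernhollow=30 → close Dunmere (overflow 27)
  41÷2 = 20 each, +1 to first 1
Round 4: Ashgrove=44 Fernhollow=50 → close Fernhollow (overflow 45)
  50÷1 = 50 each, +1 to first 0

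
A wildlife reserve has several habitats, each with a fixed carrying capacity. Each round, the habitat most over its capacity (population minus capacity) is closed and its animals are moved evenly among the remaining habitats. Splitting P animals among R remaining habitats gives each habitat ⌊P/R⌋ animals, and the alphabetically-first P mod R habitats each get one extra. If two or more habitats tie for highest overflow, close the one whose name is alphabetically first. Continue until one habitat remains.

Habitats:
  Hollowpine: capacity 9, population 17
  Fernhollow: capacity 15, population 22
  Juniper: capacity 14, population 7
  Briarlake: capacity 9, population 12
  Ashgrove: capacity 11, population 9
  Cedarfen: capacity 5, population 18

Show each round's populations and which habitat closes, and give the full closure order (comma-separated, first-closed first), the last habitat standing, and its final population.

Closure order: Cedarfen, Fernhollow, Hollowpine, Briarlake, Ashgrove
Last habitat: Juniper with 85 animals

Round 1: Ashgrove=9 Briarlake=12 Cedarfen=18 Fernhollow=22 Hollowpine=17 Juniper=7 → close Cedarfen (overflow 13)
  18÷5 = 3 each, +1 to first 3
Round 2: Ashgrove=13 Briarlake=16 Fernhollow=26 Hollowpine=20 Juniper=10 → close Fernhollow (overflow 11)
  26÷4 = 6 each, +1 to first 2
Round 3: Ashgrove=20 Briarlake=23 Hollowpine=26 Juniper=16 → close Hollowpine (overflow 17)
  26÷3 = 8 each, +1 to first 2
Round 4: Ashgrove=29 Briarlake=32 Juniper=24 → close Briarlake (overflow 23)
  32÷2 = 16 each, +1 to first 0
Round 5: Ashgrove=45 Juniper=40 → close Ashgrove (overflow 34)
  45÷1 = 45 each, +1 to first 0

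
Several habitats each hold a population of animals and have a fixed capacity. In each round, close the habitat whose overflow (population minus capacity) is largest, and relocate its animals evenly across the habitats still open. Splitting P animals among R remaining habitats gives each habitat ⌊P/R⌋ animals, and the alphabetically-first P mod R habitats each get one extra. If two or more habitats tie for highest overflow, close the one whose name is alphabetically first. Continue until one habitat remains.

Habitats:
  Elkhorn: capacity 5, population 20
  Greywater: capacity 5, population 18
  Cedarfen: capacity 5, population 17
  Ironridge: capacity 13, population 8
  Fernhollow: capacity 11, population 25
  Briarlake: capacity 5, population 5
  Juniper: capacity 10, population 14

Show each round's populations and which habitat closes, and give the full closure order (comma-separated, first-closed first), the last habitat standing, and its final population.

Closure order: Elkhorn, Fernhollow, Cedarfen, Greywater, Briarlake, Juniper
Last habitat: Ironridge with 107 animals

Round 1: Briarlake=5 Cedarfen=17 Elkhorn=20 Fernhollow=25 Greywater=18 Ironridge=8 Juniper=14 → close Elkhorn (overflow 15)
  20÷6 = 3 each, +1 to first 2
Round 2: Briarlake=9 Cedarfen=21 Fernhollow=28 Greywater=21 Ironridge=11 Juniper=17 → close Fernhollow (overflow 17)
  28÷5 = 5 each, +1 to first 3
Round 3: Briarlake=15 Cedarfen=27 Greywater=27 Ironridge=16 Juniper=22 → close Cedarfen (overflow 22)
  27÷4 = 6 each, +1 to first 3
Round 4: Briarlake=22 Greywater=34 Ironridge=23 Juniper=28 → close Greywater (overflow 29)
  34÷3 = 11 each, +1 to first 1
Round 5: Briarlake=34 Ironridge=34 Juniper=39 → close Briarlake (overflow 29)
  34÷2 = 17 each, +1 to first 0
Round 6: Ironridge=51 Juniper=56 → close Juniper (overflow 46)
  56÷1 = 56 each, +1 to first 0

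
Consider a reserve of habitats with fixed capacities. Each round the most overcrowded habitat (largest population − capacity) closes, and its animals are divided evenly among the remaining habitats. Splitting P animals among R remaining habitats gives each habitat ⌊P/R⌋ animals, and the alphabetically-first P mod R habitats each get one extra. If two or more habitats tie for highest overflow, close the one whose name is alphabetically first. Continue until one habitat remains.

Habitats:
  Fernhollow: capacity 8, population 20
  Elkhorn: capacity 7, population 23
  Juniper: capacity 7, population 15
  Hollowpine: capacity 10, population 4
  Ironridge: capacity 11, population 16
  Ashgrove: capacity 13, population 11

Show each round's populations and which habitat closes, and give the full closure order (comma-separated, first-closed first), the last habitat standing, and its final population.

Closure order: Elkhorn, Fernhollow, Juniper, Ironridge, Ashgrove
Last habitat: Hollowpine with 89 animals

Round 1: Ashgrove=11 Elkhorn=23 Fernhollow=20 Hollowpine=4 Ironridge=16 Juniper=15 → close Elkhorn (overflow 16)
  23÷5 = 4 each, +1 to first 3
Round 2: Ashgrove=16 Fernhollow=25 Hollowpine=9 Ironridge=20 Juniper=19 → close Fernhollow (overflow 17)
  25÷4 = 6 each, +1 to first 1
Round 3: Ashgrove=23 Hollowpine=15 Ironridge=26 Juniper=25 → close Juniper (overflow 18)
  25÷3 = 8 each, +1 to first 1
Round 4: Ashgrove=32 Hollowpine=23 Ironridge=34 → close Ironridge (overflow 23)
  34÷2 = 17 each, +1 to first 0
Round 5: Ashgrove=49 Hollowpine=40 → close Ashgrove (overflow 36)
  49÷1 = 49 each, +1 to first 0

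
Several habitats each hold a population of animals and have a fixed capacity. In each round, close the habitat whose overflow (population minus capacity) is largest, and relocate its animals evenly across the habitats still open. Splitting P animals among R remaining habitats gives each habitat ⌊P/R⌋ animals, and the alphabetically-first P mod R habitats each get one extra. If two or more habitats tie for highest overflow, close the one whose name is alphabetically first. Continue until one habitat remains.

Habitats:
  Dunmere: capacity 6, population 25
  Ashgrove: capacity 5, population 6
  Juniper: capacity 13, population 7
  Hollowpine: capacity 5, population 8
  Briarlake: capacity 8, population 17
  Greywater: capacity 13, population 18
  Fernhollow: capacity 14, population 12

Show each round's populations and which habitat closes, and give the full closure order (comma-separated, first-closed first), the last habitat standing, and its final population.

Round 1: Ashgrove=6 Briarlake=17 Dunmere=25 Fernhollow=12 Greywater=18 Hollowpine=8 Juniper=7 → close Dunmere (overflow 19)
  25÷6 = 4 each, +1 to first 1
Round 2: Ashgrove=11 Briarlake=21 Fernhollow=16 Greywater=22 Hollowpine=12 Juniper=11 → close Briarlake (overflow 13)
  21÷5 = 4 each, +1 to first 1
Round 3: Ashgrove=16 Fernhollow=20 Greywater=26 Hollowpine=16 Juniper=15 → close Greywater (overflow 13)
  26÷4 = 6 each, +1 to first 2
Round 4: Ashgrove=23 Fernhollow=27 Hollowpine=22 Juniper=21 → close Ashgrove (overflow 18)
  23÷3 = 7 each, +1 to first 2
Round 5: Fernhollow=35 Hollowpine=30 Juniper=28 → close Hollowpine (overflow 25)
  30÷2 = 15 each, +1 to first 0
Round 6: Fernhollow=50 Juniper=43 → close Fernhollow (overflow 36)
  50÷1 = 50 each, +1 to first 0

Closure order: Dunmere, Briarlake, Greywater, Ashgrove, Hollowpine, Fernhollow
Last habitat: Juniper with 93 animals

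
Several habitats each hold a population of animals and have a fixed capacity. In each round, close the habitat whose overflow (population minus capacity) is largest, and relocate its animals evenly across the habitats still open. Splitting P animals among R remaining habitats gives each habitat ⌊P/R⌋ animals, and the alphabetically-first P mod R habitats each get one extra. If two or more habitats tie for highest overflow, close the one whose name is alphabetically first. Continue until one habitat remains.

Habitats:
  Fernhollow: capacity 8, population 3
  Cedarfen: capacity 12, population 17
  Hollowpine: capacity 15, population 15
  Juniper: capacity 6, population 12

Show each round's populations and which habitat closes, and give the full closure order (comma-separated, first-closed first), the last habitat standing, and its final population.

Closure order: Juniper, Cedarfen, Hollowpine
Last habitat: Fernhollow with 47 animals

Round 1: Cedarfen=17 Fernhollow=3 Hollowpine=15 Juniper=12 → close Juniper (overflow 6)
  12÷3 = 4 each, +1 to first 0
Round 2: Cedarfen=21 Fernhollow=7 Hollowpine=19 → close Cedarfen (overflow 9)
  21÷2 = 10 each, +1 to first 1
Round 3: Fernhollow=18 Hollowpine=29 → close Hollowpine (overflow 14)
  29÷1 = 29 each, +1 to first 0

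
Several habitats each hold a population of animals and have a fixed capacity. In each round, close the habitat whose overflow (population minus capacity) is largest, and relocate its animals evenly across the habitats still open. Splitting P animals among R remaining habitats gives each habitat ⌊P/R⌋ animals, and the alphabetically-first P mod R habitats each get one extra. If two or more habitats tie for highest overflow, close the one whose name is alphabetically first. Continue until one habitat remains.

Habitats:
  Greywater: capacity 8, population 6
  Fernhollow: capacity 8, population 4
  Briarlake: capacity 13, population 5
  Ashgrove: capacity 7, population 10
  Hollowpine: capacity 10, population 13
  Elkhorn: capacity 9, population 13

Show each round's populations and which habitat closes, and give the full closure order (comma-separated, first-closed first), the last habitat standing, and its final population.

Round 1: Ashgrove=10 Briarlake=5 Elkhorn=13 Fernhollow=4 Greywater=6 Hollowpine=13 → close Elkhorn (overflow 4)
  13÷5 = 2 each, +1 to first 3
Round 2: Ashgrove=13 Briarlake=8 Fernhollow=7 Greywater=8 Hollowpine=15 → close Ashgrove (overflow 6)
  13÷4 = 3 each, +1 to first 1
Round 3: Briarlake=12 Fernhollow=10 Greywater=11 Hollowpine=18 → close Hollowpine (overflow 8)
  18÷3 = 6 each, +1 to first 0
Round 4: Briarlake=18 Fernhollow=16 Greywater=17 → close Greywater (overflow 9)
  17÷2 = 8 each, +1 to first 1
Round 5: Briarlake=27 Fernhollow=24 → close Fernhollow (overflow 16)
  24÷1 = 24 each, +1 to first 0

Closure order: Elkhorn, Ashgrove, Hollowpine, Greywater, Fernhollow
Last habitat: Briarlake with 51 animals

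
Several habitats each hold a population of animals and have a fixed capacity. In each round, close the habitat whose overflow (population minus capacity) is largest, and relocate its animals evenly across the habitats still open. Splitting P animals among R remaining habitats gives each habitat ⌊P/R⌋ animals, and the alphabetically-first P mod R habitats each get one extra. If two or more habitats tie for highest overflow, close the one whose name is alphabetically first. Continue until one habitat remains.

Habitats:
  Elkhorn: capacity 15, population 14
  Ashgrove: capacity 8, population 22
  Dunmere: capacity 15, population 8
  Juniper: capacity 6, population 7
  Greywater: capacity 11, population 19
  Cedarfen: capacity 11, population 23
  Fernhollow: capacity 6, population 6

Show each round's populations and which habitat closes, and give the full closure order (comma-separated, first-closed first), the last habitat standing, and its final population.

Closure order: Ashgrove, Cedarfen, Greywater, Elkhorn, Fernhollow, Juniper
Last habitat: Dunmere with 99 animals

Round 1: Ashgrove=22 Cedarfen=23 Dunmere=8 Elkhorn=14 Fernhollow=6 Greywater=19 Juniper=7 → close Ashgrove (overflow 14)
  22÷6 = 3 each, +1 to first 4
Round 2: Cedarfen=27 Dunmere=12 Elkhorn=18 Fernhollow=10 Greywater=22 Juniper=10 → close Cedarfen (overflow 16)
  27÷5 = 5 each, +1 to first 2
Round 3: Dunmere=18 Elkhorn=24 Fernhollow=15 Greywater=27 Juniper=15 → close Greywater (overflow 16)
  27÷4 = 6 each, +1 to first 3
Round 4: Dunmere=25 Elkhorn=31 Fernhollow=22 Juniper=21 → close Elkhorn (overflow 16)
  31÷3 = 10 each, +1 to first 1
Round 5: Dunmere=36 Fernhollow=32 Juniper=31 → close Fernhollow (overflow 26)
  32÷2 = 16 each, +1 to first 0
Round 6: Dunmere=52 Juniper=47 → close Juniper (overflow 41)
  47÷1 = 47 each, +1 to first 0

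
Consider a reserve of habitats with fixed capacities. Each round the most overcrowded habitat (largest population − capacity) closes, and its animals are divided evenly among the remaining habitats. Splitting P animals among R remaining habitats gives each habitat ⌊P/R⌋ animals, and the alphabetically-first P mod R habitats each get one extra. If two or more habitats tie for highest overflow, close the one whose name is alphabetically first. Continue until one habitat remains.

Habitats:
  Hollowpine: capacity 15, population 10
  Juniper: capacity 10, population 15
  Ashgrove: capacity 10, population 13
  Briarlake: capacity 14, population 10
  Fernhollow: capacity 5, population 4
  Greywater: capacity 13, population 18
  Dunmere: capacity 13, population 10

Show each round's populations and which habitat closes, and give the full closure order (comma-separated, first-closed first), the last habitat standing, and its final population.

Closure order: Greywater, Juniper, Ashgrove, Fernhollow, Dunmere, Briarlake
Last habitat: Hollowpine with 80 animals

Round 1: Ashgrove=13 Briarlake=10 Dunmere=10 Fernhollow=4 Greywater=18 Hollowpine=10 Juniper=15 → close Greywater (overflow 5)
  18÷6 = 3 each, +1 to first 0
Round 2: Ashgrove=16 Briarlake=13 Dunmere=13 Fernhollow=7 Hollowpine=13 Juniper=18 → close Juniper (overflow 8)
  18÷5 = 3 each, +1 to first 3
Round 3: Ashgrove=20 Briarlake=17 Dunmere=17 Fernhollow=10 Hollowpine=16 → close Ashgrove (overflow 10)
  20÷4 = 5 each, +1 to first 0
Round 4: Briarlake=22 Dunmere=22 Fernhollow=15 Hollowpine=21 → close Fernhollow (overflow 10)
  15÷3 = 5 each, +1 to first 0
Round 5: Briarlake=27 Dunmere=27 Hollowpine=26 → close Dunmere (overflow 14)
  27÷2 = 13 each, +1 to first 1
Round 6: Briarlake=41 Hollowpine=39 → close Briarlake (overflow 27)
  41÷1 = 41 each, +1 to first 0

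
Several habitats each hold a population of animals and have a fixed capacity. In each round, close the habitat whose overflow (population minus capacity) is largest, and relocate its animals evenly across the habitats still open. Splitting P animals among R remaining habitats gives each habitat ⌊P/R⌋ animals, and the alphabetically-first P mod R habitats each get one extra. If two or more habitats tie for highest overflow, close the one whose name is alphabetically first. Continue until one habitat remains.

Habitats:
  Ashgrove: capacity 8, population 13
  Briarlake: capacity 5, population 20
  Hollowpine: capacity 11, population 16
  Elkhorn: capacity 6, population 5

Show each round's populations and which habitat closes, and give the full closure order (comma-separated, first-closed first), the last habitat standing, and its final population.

Closure order: Briarlake, Ashgrove, Hollowpine
Last habitat: Elkhorn with 54 animals

Round 1: Ashgrove=13 Briarlake=20 Elkhorn=5 Hollowpine=16 → close Briarlake (overflow 15)
  20÷3 = 6 each, +1 to first 2
Round 2: Ashgrove=20 Elkhorn=12 Hollowpine=22 → close Ashgrove (overflow 12)
  20÷2 = 10 each, +1 to first 0
Round 3: Elkhorn=22 Hollowpine=32 → close Hollowpine (overflow 21)
  32÷1 = 32 each, +1 to first 0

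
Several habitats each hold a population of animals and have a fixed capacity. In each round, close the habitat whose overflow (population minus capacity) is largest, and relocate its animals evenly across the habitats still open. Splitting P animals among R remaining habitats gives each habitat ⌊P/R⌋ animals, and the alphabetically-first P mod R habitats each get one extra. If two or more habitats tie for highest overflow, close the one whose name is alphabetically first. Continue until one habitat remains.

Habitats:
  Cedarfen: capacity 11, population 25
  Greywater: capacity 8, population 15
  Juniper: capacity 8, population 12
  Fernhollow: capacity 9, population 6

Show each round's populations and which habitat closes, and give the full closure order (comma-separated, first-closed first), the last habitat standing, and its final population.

Closure order: Cedarfen, Greywater, Juniper
Last habitat: Fernhollow with 58 animals

Round 1: Cedarfen=25 Fernhollow=6 Greywater=15 Juniper=12 → close Cedarfen (overflow 14)
  25÷3 = 8 each, +1 to first 1
Round 2: Fernhollow=15 Greywater=23 Juniper=20 → close Greywater (overflow 15)
  23÷2 = 11 each, +1 to first 1
Round 3: Fernhollow=27 Juniper=31 → close Juniper (overflow 23)
  31÷1 = 31 each, +1 to first 0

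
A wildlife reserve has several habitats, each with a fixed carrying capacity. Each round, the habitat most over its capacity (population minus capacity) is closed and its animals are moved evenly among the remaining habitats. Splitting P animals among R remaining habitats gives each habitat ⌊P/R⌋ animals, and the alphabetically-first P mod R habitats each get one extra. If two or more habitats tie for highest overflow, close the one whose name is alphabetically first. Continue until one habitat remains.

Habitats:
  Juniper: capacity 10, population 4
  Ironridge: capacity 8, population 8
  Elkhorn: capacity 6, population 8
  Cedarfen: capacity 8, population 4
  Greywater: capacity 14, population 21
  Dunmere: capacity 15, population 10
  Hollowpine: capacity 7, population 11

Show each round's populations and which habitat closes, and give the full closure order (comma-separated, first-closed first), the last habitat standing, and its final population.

Round 1: Cedarfen=4 Dunmere=10 Elkhorn=8 Greywater=21 Hollowpine=11 Ironridge=8 Juniper=4 → close Greywater (overflow 7)
  21÷6 = 3 each, +1 to first 3
Round 2: Cedarfen=8 Dunmere=14 Elkhorn=12 Hollowpine=14 Ironridge=11 Juniper=7 → close Hollowpine (overflow 7)
  14÷5 = 2 each, +1 to first 4
Round 3: Cedarfen=11 Dunmere=17 Elkhorn=15 Ironridge=14 Juniper=9 → close Elkhorn (overflow 9)
  15÷4 = 3 each, +1 to first 3
Round 4: Cedarfen=15 Dunmere=21 Ironridge=18 Juniper=12 → close Ironridge (overflow 10)
  18÷3 = 6 each, +1 to first 0
Round 5: Cedarfen=21 Dunmere=27 Juniper=18 → close Cedarfen (overflow 13)
  21÷2 = 10 each, +1 to first 1
Round 6: Dunmere=38 Juniper=28 → close Dunmere (overflow 23)
  38÷1 = 38 each, +1 to first 0

Closure order: Greywater, Hollowpine, Elkhorn, Ironridge, Cedarfen, Dunmere
Last habitat: Juniper with 66 animals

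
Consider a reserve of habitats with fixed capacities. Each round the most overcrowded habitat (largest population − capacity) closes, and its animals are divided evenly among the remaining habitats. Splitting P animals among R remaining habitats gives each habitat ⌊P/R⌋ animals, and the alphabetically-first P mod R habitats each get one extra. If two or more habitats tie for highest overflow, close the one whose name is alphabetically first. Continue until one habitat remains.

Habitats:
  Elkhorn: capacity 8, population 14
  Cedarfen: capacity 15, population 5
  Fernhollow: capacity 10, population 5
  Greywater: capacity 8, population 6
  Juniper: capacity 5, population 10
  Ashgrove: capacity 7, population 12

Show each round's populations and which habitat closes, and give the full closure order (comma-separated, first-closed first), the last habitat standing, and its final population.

Closure order: Elkhorn, Ashgrove, Juniper, Greywater, Fernhollow
Last habitat: Cedarfen with 52 animals

Round 1: Ashgrove=12 Cedarfen=5 Elkhorn=14 Fernhollow=5 Greywater=6 Juniper=10 → close Elkhorn (overflow 6)
  14÷5 = 2 each, +1 to first 4
Round 2: Ashgrove=15 Cedarfen=8 Fernhollow=8 Greywater=9 Juniper=12 → close Ashgrove (overflow 8)
  15÷4 = 3 each, +1 to first 3
Round 3: Cedarfen=12 Fernhollow=12 Greywater=13 Juniper=15 → close Juniper (overflow 10)
  15÷3 = 5 each, +1 to first 0
Round 4: Cedarfen=17 Fernhollow=17 Greywater=18 → close Greywater (overflow 10)
  18÷2 = 9 each, +1 to first 0
Round 5: Cedarfen=26 Fernhollow=26 → close Fernhollow (overflow 16)
  26÷1 = 26 each, +1 to first 0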